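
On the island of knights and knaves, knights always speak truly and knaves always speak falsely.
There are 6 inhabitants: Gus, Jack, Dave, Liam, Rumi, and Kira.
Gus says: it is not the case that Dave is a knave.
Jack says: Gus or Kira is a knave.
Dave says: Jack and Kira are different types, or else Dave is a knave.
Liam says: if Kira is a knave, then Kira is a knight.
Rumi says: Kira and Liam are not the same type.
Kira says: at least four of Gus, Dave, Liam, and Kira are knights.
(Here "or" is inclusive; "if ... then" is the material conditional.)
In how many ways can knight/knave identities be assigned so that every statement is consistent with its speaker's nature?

Consistent assignments:
  Gus=knight, Jack=knight, Dave=knight, Liam=knave, Rumi=knave, Kira=knave
  Gus=knight, Jack=knave, Dave=knight, Liam=knight, Rumi=knave, Kira=knight

2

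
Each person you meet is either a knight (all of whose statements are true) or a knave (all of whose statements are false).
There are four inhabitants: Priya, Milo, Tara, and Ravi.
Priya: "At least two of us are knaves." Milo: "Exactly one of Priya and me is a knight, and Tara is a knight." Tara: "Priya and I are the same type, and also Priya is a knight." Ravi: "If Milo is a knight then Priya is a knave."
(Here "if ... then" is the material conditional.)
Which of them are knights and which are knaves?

Priya is a knight, Milo is a knave, Tara is a knave, and Ravi is a knight.

As a knight, Priya's statement "at least two of us are knaves" should be True; it is.
Since Milo is a knave, "exactly one of Priya and me is a knight, and Tara is a knight" needs to be False, which holds.
Tara is a knave; "Priya and I are the same type, and also Priya is a knight" is False, as required.
Ravi is a knight, and the claim "if Milo is a knight then Priya is a knave" is indeed True.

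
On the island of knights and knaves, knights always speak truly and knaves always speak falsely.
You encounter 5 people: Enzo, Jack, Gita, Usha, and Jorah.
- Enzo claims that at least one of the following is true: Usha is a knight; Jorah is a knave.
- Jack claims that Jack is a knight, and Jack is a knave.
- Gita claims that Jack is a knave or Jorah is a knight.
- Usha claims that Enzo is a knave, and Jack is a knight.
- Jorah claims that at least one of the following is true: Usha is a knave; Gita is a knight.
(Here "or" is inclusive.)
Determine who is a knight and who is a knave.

As a knave, Enzo's statement "at least one of the following is true: Usha is a knight; Jorah is a knave" should be false; it is.
Jack is a knave, so "Jack is a knight, and Jack is a knave" must be false — and it is.
Gita is a knight, and the claim "Jack is a knave or Jorah is a knight" is indeed True.
Usha is a knave, and the claim "Enzo is a knave, and Jack is a knight" is indeed false.
Jorah is a knight; "at least one of the following is true: Usha is a knave; Gita is a knight" is True, as required.

Knights: Gita and Jorah. Knaves: Enzo, Jack, and Usha.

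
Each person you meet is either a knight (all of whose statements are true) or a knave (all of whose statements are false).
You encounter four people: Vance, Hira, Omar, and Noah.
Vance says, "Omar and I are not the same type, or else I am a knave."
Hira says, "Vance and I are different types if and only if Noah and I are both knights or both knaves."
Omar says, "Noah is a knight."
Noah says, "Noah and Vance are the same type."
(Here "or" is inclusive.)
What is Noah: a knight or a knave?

Noah is a knave.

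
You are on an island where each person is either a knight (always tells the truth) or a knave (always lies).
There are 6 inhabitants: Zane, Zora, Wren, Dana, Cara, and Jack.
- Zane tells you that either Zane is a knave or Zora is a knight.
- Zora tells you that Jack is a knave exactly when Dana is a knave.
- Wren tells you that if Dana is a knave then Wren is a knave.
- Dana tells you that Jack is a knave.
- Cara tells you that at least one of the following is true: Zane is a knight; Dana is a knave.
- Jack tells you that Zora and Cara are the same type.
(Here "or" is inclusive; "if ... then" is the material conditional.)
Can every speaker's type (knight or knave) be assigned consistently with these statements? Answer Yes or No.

No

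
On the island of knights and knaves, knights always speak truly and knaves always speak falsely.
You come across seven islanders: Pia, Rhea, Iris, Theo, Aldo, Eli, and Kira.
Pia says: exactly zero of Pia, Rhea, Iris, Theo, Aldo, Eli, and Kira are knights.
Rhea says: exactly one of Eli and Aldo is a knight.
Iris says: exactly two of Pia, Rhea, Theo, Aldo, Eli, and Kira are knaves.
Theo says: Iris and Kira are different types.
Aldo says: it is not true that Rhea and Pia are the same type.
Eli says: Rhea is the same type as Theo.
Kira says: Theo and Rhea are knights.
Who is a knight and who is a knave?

Knights: Rhea and Aldo. Knaves: Pia, Iris, Theo, Eli, and Kira.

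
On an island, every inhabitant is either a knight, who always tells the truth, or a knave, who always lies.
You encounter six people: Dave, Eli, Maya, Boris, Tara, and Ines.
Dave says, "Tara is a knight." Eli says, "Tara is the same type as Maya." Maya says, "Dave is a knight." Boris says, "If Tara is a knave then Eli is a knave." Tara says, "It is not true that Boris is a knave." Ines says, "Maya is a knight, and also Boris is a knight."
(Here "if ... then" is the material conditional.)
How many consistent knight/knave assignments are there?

2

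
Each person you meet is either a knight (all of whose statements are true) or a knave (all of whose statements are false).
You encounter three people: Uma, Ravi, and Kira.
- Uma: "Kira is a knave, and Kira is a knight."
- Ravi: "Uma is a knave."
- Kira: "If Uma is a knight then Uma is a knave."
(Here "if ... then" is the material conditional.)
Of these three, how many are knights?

2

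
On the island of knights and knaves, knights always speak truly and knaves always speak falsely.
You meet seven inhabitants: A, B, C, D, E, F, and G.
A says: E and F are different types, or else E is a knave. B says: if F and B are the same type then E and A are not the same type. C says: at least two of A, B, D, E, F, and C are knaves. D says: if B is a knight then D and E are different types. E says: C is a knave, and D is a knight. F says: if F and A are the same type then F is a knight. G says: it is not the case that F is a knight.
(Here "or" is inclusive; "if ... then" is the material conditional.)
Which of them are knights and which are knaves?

A (knight): "E and F are different types, or else E is a knave" — True. ✓
B is a knight; "if F and B are the same type then E and A are not the same type" is True, as required.
Since C is a knight, "at least two of A, B, D, E, F, and C are knaves" needs to be True, which holds.
Since D is a knave, "if B is a knight then D and E are different types" needs to be False, which holds.
E is a knave, so "C is a knave, and D is a knight" must be False — and it is.
F is a knight, so "if F and A are the same type then F is a knight" must be True — and it is.
G is a knave; "it is not the case that F is a knight" is False, as required.

Knights: A, B, C, and F. Knaves: D, E, and G.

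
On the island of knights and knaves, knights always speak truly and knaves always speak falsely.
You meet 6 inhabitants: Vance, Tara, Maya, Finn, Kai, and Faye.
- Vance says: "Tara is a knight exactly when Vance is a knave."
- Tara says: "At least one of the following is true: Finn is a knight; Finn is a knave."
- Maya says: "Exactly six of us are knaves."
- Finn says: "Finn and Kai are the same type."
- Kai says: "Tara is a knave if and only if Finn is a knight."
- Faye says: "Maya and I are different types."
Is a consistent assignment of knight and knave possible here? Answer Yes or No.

No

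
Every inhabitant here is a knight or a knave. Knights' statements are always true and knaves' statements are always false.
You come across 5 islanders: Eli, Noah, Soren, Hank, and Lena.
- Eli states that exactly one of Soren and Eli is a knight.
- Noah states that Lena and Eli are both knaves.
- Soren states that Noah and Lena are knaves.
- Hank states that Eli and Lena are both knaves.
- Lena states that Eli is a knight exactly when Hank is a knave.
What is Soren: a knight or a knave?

Soren is a knave.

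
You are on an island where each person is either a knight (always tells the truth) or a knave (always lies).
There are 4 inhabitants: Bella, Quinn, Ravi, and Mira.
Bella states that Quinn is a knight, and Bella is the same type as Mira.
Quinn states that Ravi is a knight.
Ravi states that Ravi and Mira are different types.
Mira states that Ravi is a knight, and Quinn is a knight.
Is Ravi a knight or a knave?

Consistent assignments: {Bella=knave, Quinn=knave, Ravi=knave, Mira=knave}
In every consistent assignment, Ravi is a knave.

Ravi is a knave.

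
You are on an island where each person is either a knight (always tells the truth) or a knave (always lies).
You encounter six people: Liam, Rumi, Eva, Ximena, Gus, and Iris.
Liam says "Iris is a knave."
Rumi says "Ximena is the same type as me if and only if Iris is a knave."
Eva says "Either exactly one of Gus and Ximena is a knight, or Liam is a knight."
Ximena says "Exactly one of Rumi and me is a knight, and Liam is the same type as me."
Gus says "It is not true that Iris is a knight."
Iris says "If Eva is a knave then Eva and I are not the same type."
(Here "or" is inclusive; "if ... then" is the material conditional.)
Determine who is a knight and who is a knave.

Liam is a knave, Rumi is a knave, Eva is a knave, Ximena is a knave, Gus is a knave, and Iris is a knight.

Liam is a knave, and the claim "Iris is a knave" is indeed false.
Rumi is a knave; "Ximena is the same type as me if and only if Iris is a knave" is false, as required.
Eva is a knave, so "either exactly one of Gus and Ximena is a knight, or Liam is a knight" must be false — and it is.
Ximena is a knave, and the claim "exactly one of Rumi and me is a knight, and Liam is the same type as me" is indeed false.
Gus (knave): "it is not true that Iris is a knight" — false. ✓
As a knight, Iris's statement "if Eva is a knave then Eva and I are not the same type" should be true; it is.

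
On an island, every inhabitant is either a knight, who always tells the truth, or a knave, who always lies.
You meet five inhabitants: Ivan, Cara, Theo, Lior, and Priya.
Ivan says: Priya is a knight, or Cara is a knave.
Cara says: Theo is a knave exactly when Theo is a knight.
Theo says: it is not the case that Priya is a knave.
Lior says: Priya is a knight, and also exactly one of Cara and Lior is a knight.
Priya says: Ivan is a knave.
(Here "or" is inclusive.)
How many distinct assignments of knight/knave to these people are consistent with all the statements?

Consistent assignments:
  Ivan=knight, Cara=knave, Theo=knave, Lior=knave, Priya=knave

1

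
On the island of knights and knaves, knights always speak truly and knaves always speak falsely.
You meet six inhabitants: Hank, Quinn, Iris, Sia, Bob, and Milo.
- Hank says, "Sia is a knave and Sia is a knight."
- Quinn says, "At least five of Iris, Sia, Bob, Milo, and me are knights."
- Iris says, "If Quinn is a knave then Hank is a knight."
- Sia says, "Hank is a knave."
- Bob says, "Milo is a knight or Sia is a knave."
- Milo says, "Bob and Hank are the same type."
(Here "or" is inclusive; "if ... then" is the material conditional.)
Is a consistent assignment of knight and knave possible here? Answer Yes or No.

No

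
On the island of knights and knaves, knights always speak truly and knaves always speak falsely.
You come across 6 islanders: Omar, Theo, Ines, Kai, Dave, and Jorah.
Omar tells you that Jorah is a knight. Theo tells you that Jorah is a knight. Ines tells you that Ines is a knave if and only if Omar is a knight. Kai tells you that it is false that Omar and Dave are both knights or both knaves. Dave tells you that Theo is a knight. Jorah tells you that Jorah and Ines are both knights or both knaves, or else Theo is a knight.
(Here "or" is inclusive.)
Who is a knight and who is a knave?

Omar (knave): "Jorah is a knight" — False. ✓
Theo is a knave, so "Jorah is a knight" must be False — and it is.
As a knight, Ines's statement "Ines is a knave if and only if Omar is a knight" should be true; it is.
Since Kai is a knave, "it is false that Omar and Dave are both knights or both knaves" needs to be False, which holds.
As a knave, Dave's statement "Theo is a knight" should be False; it is.
Jorah is a knave, and the claim "Jorah and Ines are both knights or both knaves, or else Theo is a knight" is indeed False.

Omar is a knave, Theo is a knave, Ines is a knight, Kai is a knave, Dave is a knave, and Jorah is a knave.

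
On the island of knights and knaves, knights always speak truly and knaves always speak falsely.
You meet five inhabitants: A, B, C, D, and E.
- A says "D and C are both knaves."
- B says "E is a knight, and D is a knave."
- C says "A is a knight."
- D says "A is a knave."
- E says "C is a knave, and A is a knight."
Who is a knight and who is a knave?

A is a knave, and the claim "D and C are both knaves" is indeed False.
B is a knave, so "E is a knight, and D is a knave" must be False — and it is.
As a knave, C's statement "A is a knight" should be False; it is.
D is a knight, so "A is a knave" must be true — and it is.
As a knave, E's statement "C is a knave, and A is a knight" should be False; it is.

A is a knave, B is a knave, C is a knave, D is a knight, and E is a knave.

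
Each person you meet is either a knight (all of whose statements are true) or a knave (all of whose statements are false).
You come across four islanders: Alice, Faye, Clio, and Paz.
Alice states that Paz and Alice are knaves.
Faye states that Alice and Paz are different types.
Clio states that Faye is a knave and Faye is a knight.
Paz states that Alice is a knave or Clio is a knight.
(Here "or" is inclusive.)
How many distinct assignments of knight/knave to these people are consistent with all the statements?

Consistent assignments:
  Alice=knave, Faye=knight, Clio=knave, Paz=knight

1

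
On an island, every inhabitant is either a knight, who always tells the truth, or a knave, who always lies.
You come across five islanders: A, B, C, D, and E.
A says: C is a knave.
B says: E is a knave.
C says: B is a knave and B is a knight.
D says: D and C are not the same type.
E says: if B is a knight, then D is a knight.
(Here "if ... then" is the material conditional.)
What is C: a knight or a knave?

C is a knave.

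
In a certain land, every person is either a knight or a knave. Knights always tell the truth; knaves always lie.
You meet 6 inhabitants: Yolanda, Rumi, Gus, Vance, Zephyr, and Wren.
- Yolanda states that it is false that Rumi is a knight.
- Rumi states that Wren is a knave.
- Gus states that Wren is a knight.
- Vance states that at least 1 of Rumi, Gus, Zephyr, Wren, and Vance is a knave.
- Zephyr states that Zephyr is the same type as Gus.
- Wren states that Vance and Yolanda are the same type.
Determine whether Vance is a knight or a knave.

Vance is a knight.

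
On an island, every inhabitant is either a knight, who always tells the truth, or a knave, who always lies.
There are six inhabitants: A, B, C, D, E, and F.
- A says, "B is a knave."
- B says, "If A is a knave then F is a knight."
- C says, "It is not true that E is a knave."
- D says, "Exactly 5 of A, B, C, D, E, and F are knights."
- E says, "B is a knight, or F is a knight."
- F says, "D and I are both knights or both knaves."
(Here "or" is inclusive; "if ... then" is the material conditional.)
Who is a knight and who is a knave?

A is a knave, B is a knight, C is a knight, D is a knight, E is a knight, and F is a knight.

As a knave, A's statement "B is a knave" should be False; it is.
B is a knight; "if A is a knave then F is a knight" is true, as required.
C (knight): "it is not true that E is a knave" — true. ✓
D is a knight, and the claim "exactly 5 of A, B, C, D, E, and F are knights" is indeed true.
E is a knight, so "B is a knight, or F is a knight" must be true — and it is.
F is a knight, and the claim "D and I are both knights or both knaves" is indeed true.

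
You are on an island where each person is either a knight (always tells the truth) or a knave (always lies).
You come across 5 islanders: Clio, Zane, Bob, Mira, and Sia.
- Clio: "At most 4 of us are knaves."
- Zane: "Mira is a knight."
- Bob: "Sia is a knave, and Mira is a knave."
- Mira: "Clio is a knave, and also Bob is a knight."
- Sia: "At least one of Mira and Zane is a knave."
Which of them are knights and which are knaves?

Knights: Clio and Sia. Knaves: Zane, Bob, and Mira.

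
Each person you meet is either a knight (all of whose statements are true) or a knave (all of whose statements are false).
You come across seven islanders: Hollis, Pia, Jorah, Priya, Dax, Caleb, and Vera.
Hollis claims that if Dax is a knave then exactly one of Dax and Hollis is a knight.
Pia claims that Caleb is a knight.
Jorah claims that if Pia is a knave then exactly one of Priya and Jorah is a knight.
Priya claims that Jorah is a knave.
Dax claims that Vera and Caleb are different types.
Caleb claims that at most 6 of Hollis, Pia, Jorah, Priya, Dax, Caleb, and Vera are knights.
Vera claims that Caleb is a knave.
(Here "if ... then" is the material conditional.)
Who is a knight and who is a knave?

As a knight, Hollis's statement "if Dax is a knave then exactly one of Dax and Hollis is a knight" should be true; it is.
Pia is a knight; "Caleb is a knight" is true, as required.
Jorah (knight): "if Pia is a knave then exactly one of Priya and Jorah is a knight" — true. ✓
Since Priya is a knave, "Jorah is a knave" needs to be false, which holds.
As a knight, Dax's statement "Vera and Caleb are different types" should be true; it is.
Caleb is a knight; "at most 6 of Hollis, Pia, Jorah, Priya, Dax, Caleb, and Vera are knights" is true, as required.
Since Vera is a knave, "Caleb is a knave" needs to be false, which holds.

Knights: Hollis, Pia, Jorah, Dax, and Caleb. Knaves: Priya and Vera.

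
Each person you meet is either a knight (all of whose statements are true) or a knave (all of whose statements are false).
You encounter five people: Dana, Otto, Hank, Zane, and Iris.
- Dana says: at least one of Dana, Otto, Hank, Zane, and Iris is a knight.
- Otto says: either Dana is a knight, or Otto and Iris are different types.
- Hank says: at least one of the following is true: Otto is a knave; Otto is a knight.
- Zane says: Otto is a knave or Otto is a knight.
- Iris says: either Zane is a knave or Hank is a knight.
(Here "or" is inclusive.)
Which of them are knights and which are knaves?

Dana is a knight, Otto is a knight, Hank is a knight, Zane is a knight, and Iris is a knight.

Dana is a knight, and the claim "at least one of Dana, Otto, Hank, Zane, and Iris is a knight" is indeed true.
Otto is a knight, so "either Dana is a knight, or Otto and Iris are different types" must be true — and it is.
Hank is a knight; "at least one of the following is true: Otto is a knave; Otto is a knight" is true, as required.
Zane is a knight, so "Otto is a knave or Otto is a knight" must be true — and it is.
Iris is a knight, and the claim "either Zane is a knave or Hank is a knight" is indeed true.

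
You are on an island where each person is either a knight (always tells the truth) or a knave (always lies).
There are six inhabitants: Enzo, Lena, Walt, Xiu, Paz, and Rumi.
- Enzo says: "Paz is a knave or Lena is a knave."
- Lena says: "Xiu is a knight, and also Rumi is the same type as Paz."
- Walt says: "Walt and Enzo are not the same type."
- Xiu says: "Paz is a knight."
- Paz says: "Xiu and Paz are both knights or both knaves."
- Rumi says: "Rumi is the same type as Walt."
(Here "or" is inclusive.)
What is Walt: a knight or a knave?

Walt is a knight.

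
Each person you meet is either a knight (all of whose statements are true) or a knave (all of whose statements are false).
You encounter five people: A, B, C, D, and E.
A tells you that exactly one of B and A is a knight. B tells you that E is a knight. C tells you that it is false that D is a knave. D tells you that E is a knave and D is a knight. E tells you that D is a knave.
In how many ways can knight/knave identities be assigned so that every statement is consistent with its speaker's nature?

2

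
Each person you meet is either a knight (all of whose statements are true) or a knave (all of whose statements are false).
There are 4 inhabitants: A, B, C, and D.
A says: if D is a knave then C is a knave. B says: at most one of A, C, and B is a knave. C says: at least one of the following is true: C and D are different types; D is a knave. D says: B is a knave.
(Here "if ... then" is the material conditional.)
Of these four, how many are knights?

2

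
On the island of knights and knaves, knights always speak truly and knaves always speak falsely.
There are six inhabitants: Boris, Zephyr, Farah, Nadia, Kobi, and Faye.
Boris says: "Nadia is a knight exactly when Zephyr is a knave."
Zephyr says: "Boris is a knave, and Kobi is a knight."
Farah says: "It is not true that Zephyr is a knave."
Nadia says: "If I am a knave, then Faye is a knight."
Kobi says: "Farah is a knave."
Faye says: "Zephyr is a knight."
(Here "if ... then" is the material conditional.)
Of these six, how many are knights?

3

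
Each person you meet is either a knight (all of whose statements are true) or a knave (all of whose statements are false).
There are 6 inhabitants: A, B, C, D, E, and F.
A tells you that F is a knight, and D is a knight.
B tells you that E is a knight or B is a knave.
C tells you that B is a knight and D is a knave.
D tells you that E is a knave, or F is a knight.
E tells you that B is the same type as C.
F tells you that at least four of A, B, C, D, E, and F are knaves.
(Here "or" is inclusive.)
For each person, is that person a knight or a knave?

Since A is a knave, "F is a knight, and D is a knight" needs to be false, which holds.
As a knight, B's statement "E is a knight or B is a knave" should be true; it is.
C is a knight, and the claim "B is a knight and D is a knave" is indeed true.
As a knave, D's statement "E is a knave, or F is a knight" should be false; it is.
As a knight, E's statement "B is the same type as C" should be true; it is.
F is a knave; "at least four of A, B, C, D, E, and F are knaves" is false, as required.

Knights: B, C, and E. Knaves: A, D, and F.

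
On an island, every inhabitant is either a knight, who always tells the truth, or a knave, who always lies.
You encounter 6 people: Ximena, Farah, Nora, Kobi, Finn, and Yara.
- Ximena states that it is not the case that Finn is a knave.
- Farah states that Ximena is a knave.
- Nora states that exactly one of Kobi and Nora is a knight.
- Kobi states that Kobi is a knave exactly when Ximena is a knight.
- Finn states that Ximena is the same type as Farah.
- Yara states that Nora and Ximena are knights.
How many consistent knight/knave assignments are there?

2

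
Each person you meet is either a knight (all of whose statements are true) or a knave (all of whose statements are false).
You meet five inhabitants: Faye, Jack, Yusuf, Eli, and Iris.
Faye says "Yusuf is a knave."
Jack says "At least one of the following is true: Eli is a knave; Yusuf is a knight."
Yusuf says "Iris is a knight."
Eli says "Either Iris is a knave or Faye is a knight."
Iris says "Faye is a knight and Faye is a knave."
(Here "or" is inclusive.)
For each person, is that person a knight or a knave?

Faye is a knight, Jack is a knave, Yusuf is a knave, Eli is a knight, and Iris is a knave.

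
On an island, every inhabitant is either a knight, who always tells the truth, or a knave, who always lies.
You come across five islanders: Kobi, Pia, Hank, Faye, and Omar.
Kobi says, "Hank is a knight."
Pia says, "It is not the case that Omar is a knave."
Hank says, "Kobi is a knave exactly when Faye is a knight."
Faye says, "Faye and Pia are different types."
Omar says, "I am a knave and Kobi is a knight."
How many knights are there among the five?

The unique consistent assignment is Kobi=knave, Pia=knave, Hank=knave, Faye=knave, Omar=knave.
That has 0 knights.

0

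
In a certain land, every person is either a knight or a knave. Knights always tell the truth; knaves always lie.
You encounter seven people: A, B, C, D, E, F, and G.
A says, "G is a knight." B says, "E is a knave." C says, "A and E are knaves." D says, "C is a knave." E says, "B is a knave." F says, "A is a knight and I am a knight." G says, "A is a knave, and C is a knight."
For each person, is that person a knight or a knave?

Since A is a knave, "G is a knight" needs to be false, which holds.
B is a knave; "E is a knave" is false, as required.
C is a knave; "A and E are knaves" is false, as required.
D is a knight, so "C is a knave" must be true — and it is.
E is a knight, so "B is a knave" must be true — and it is.
F (knave): "A is a knight and I am a knight" — false. ✓
G (knave): "A is a knave, and C is a knight" — false. ✓

Knights: D and E. Knaves: A, B, C, F, and G.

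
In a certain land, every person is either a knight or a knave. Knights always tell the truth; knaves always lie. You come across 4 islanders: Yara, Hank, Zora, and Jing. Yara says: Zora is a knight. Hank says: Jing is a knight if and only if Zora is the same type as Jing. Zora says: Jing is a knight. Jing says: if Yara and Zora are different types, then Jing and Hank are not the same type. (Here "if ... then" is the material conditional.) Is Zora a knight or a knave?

Zora is a knight.

Consistent assignments: {Yara=knight, Hank=knight, Zora=knight, Jing=knight}
In every consistent assignment, Zora is a knight.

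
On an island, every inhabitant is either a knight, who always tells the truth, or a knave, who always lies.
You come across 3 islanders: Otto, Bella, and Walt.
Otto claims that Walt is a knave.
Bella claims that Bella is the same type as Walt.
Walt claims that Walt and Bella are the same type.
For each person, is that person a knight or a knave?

Suppose Otto is a knight. Then Otto's statement "Walt is a knave" would have to be true. Checking the 4 ways to assign the others, none is consistent with every speaker.
(For instance, with Bella=knight, Walt=knight, Otto's claim "Walt is a knave" comes out false where it would need to be true.)
So Otto must be a knave, making "Walt is a knave" false. Taking Otto=knave, Bella=knight, Walt=knight, each remaining statement checks out:
  Bella (knight): "Bella is the same type as Walt" — true. ✓
  Walt (knight): "Walt and Bella are the same type" — true. ✓
This is the unique consistent assignment.

Otto is a knave, Bella is a knight, and Walt is a knight.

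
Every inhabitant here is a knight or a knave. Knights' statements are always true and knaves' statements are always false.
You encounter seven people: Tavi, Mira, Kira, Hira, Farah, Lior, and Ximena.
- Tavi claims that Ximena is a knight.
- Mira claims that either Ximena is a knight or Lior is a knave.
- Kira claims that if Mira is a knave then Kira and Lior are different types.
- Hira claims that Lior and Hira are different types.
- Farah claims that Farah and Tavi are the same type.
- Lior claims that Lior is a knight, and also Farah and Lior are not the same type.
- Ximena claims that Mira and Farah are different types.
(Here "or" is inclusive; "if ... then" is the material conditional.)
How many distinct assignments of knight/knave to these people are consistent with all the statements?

2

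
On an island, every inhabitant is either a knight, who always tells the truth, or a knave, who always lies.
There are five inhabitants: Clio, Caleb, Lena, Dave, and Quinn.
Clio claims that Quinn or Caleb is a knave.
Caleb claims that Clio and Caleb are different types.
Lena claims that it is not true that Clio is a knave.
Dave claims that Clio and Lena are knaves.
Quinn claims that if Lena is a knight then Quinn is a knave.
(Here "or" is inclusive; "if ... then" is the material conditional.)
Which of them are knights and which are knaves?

Clio is a knave, Caleb is a knight, Lena is a knave, Dave is a knight, and Quinn is a knight.

Clio (knave): "Quinn or Caleb is a knave" — False. ✓
Since Caleb is a knight, "Clio and Caleb are different types" needs to be True, which holds.
Since Lena is a knave, "it is not true that Clio is a knave" needs to be False, which holds.
Dave is a knight; "Clio and Lena are knaves" is True, as required.
Quinn is a knight; "if Lena is a knight then Quinn is a knave" is True, as required.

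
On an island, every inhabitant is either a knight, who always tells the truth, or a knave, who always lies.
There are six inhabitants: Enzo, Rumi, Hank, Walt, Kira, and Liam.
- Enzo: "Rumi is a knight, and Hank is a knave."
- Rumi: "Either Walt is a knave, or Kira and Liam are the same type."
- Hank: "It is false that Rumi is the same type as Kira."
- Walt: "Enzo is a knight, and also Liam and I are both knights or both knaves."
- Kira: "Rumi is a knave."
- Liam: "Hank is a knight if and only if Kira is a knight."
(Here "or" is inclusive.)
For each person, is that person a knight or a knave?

Enzo is a knave, so "Rumi is a knight, and Hank is a knave" must be False — and it is.
Rumi is a knight; "either Walt is a knave, or Kira and Liam are the same type" is true, as required.
Hank is a knight, and the claim "it is false that Rumi is the same type as Kira" is indeed true.
Walt is a knave; "Enzo is a knight, and also Liam and I are both knights or both knaves" is False, as required.
Kira is a knave; "Rumi is a knave" is False, as required.
Liam is a knave, so "Hank is a knight if and only if Kira is a knight" must be False — and it is.

Enzo is a knave, Rumi is a knight, Hank is a knight, Walt is a knave, Kira is a knave, and Liam is a knave.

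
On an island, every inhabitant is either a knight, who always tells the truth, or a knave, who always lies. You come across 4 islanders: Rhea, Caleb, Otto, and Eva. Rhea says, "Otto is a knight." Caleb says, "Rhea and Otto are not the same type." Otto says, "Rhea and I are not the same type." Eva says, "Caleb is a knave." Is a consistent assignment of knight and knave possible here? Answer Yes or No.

Yes

One consistent assignment: Rhea=knave, Caleb=knave, Otto=knave, Eva=knight.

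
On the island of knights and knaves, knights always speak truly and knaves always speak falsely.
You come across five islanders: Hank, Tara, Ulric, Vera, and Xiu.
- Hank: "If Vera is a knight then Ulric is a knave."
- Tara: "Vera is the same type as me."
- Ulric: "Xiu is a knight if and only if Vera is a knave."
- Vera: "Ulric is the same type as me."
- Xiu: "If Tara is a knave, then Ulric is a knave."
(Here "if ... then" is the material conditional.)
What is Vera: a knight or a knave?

Consistent assignments: {Hank=knave, Tara=knave, Ulric=knight, Vera=knight, Xiu=knave}
In every consistent assignment, Vera is a knight.

Vera is a knight.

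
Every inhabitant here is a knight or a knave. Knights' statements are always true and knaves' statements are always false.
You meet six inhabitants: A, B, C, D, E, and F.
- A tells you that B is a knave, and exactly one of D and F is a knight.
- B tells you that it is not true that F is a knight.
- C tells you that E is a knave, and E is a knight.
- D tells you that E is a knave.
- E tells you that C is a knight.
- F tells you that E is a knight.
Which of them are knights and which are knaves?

Knights: B and D. Knaves: A, C, E, and F.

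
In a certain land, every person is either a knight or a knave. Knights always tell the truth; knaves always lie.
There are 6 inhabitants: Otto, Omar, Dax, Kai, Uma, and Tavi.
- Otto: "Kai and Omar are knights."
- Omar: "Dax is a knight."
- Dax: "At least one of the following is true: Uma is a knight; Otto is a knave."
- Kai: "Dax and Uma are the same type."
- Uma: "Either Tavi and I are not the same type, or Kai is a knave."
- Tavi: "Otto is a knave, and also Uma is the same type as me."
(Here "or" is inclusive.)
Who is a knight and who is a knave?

Otto is a knight, Omar is a knight, Dax is a knight, Kai is a knight, Uma is a knight, and Tavi is a knave.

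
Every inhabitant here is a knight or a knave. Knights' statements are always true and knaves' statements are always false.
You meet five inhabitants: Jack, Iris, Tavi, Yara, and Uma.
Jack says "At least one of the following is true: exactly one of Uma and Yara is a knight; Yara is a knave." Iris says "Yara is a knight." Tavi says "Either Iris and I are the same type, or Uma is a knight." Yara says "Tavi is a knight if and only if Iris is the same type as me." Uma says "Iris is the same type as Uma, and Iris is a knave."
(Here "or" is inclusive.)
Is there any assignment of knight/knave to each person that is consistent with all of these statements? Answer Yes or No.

Yes

One consistent assignment: Jack=knight, Iris=knight, Tavi=knight, Yara=knight, Uma=knave.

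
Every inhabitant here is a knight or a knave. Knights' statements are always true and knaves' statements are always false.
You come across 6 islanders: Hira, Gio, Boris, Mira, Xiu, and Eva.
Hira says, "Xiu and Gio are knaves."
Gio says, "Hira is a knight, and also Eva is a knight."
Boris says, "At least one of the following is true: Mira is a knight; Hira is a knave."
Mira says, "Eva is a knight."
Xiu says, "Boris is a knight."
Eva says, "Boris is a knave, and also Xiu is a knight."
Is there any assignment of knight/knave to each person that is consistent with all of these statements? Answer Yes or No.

One consistent assignment: Hira=knight, Gio=knave, Boris=knave, Mira=knave, Xiu=knave, Eva=knave.

Yes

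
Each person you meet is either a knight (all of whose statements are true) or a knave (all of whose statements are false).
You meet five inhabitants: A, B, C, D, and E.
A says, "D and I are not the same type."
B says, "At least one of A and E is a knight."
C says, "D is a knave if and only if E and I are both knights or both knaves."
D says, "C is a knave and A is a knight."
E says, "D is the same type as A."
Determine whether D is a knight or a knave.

D is a knave.

Consistent assignments: {A=knave, B=knight, C=knight, D=knave, E=knight}; {A=knave, B=knight, C=knave, D=knave, E=knight}
In every consistent assignment, D is a knave.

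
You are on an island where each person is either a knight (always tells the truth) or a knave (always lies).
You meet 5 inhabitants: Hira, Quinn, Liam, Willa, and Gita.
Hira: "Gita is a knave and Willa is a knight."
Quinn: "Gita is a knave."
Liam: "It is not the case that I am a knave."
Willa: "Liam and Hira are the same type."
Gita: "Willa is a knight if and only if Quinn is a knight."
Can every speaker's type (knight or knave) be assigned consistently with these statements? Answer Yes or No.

Yes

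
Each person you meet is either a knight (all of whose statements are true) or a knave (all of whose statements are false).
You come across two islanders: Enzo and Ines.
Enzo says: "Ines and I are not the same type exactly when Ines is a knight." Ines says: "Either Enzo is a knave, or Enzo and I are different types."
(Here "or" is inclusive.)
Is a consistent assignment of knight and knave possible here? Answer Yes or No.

No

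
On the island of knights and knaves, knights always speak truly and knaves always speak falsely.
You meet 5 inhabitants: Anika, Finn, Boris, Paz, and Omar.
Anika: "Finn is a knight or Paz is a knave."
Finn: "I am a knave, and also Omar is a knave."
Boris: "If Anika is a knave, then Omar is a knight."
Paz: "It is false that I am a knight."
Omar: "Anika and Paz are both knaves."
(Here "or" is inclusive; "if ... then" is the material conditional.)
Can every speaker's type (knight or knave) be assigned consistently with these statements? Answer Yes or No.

Checking all 32 assignments, each has at least one speaker whose statement's truth value contradicts their type.

No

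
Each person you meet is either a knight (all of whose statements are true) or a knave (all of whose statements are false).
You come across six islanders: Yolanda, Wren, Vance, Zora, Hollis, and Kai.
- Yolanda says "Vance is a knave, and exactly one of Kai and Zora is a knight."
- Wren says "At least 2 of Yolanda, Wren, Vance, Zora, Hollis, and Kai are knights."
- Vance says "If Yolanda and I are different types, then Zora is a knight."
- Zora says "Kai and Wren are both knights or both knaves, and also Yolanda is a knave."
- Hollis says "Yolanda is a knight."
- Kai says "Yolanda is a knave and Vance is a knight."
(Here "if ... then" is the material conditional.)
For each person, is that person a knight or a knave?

Knights: Wren, Vance, Zora, and Kai. Knaves: Yolanda and Hollis.

Yolanda is a knave, and the claim "Vance is a knave, and exactly one of Kai and Zora is a knight" is indeed false.
Wren is a knight; "at least 2 of Yolanda, Wren, Vance, Zora, Hollis, and Kai are knights" is true, as required.
Vance (knight): "if Yolanda and I are different types, then Zora is a knight" — true. ✓
Zora is a knight; "Kai and Wren are both knights or both knaves, and also Yolanda is a knave" is true, as required.
Hollis is a knave, so "Yolanda is a knight" must be false — and it is.
As a knight, Kai's statement "Yolanda is a knave and Vance is a knight" should be true; it is.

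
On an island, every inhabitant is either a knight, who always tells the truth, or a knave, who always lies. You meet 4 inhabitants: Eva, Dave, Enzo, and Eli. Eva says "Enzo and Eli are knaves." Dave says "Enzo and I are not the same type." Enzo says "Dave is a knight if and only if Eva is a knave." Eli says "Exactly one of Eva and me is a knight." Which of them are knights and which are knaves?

Eva is a knave, Dave is a knave, Enzo is a knave, and Eli is a knight.

Eva (knave): "Enzo and Eli are knaves" — False. ✓
As a knave, Dave's statement "Enzo and I are not the same type" should be False; it is.
Enzo is a knave, and the claim "Dave is a knight if and only if Eva is a knave" is indeed False.
Eli (knight): "exactly one of Eva and me is a knight" — true. ✓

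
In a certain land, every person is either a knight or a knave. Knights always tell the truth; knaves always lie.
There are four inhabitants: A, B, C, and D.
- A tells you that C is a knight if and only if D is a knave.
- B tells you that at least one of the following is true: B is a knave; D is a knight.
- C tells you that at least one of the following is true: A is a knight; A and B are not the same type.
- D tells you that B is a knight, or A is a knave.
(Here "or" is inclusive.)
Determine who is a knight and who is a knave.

A is a knave, B is a knight, C is a knight, and D is a knight.

Suppose A is a knight. Then A's statement "C is a knight if and only if D is a knave" would have to be true. Checking the 8 ways to assign the others, none is consistent with every speaker.
(For instance, with B=knight, C=knight, D=knight, A's claim "C is a knight if and only if D is a knave" comes out false where it would need to be true.)
So A must be a knave, making "C is a knight if and only if D is a knave" false. Taking A=knave, B=knight, C=knight, D=knight, each remaining statement checks out:
  B (knight): "at least one of the following is true: B is a knave; D is a knight" — true. ✓
  C (knight): "at least one of the following is true: A is a knight; A and B are not the same type" — true. ✓
  D (knight): "B is a knight, or A is a knave" — true. ✓
This is the unique consistent assignment.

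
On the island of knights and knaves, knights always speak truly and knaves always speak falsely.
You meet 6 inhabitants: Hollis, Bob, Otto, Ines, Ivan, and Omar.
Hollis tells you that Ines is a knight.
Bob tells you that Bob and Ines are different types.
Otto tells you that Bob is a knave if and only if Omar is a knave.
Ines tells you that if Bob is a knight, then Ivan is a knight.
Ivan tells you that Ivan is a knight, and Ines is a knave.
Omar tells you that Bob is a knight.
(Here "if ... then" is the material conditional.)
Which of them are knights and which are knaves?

Knights: Bob, Otto, and Omar. Knaves: Hollis, Ines, and Ivan.

Hollis (knave): "Ines is a knight" — false. ✓
Bob is a knight, so "Bob and Ines are different types" must be true — and it is.
Otto is a knight; "Bob is a knave if and only if Omar is a knave" is true, as required.
Ines (knave): "if Bob is a knight, then Ivan is a knight" — false. ✓
Ivan (knave): "Ivan is a knight, and Ines is a knave" — false. ✓
As a knight, Omar's statement "Bob is a knight" should be true; it is.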